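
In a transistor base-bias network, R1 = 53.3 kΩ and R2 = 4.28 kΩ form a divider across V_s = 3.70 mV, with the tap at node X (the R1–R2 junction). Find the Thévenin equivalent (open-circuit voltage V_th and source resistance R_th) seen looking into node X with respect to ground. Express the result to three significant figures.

V_th ≈ 0.275 mV, R_th ≈ 3.96 kΩ

With X open, the divider is unloaded: V_th = 3.70 × 4.28/57.58 = 0.2750 mV.
Zeroing V_s shorts the top of R1 to ground, so R_th = R1 ‖ R2 = 3.962 kΩ.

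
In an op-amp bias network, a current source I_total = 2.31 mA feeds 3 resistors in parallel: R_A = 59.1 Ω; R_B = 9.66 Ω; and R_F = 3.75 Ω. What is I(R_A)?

I ≈ 0.101 mA

ΣG = 1/59.1 + 1/9.66 + 1/3.75 = 0.3871.
By the current-divider rule, I = I_total · G_k/ΣG = 2.31 × 0.04371 = 0.1010 mA.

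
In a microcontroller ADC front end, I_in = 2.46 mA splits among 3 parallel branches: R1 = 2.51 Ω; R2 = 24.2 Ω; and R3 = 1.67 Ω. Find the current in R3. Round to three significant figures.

Total conductance ΣG = 1/2.51 + 1/24.2 + 1/1.67 = 1.039 (units of 1/Ω).
R3 takes the fraction G_k/ΣG = 0.5988/1.039 = 0.5766, so I = 2.46 × 0.5766 = 1.418 mA.

I ≈ 1.42 mA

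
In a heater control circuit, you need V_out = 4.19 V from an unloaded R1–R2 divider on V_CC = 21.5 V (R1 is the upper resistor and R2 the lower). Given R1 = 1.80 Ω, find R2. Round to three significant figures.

R2 ≈ 0.436 Ω

The divider ratio is R2/(R1+R2) = 4.19/21.5 = 0.1949.
R2 = R1 · 0.1949/(1 − 0.1949) = 0.4357 Ω.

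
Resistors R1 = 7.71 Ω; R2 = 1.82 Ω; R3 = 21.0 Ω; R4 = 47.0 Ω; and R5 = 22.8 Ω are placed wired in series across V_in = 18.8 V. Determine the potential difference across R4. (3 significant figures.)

Series total: ΣR = 7.71 + 1.82 + 21.0 + 47.0 + 22.8 = 100.3 Ω.
Voltage divider: V = V_in · (47.00 / 100.3) = 18.8 × 0.4685 = 8.807 V.

V ≈ 8.81 V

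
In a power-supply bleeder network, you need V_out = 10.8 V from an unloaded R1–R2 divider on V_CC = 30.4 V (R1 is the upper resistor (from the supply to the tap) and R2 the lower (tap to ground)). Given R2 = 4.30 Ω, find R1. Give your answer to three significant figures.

R1 ≈ 7.80 Ω

Required fraction k = V_out/V_CC = 0.3553.
R1 = R2·(1/k − 1) = 4.30 × 1.815 = 7.804 Ω.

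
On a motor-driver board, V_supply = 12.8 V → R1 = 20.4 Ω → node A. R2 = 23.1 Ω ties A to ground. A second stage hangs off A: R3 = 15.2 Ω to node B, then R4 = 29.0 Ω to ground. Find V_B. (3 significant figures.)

V_B ≈ 3.58 V

The second stage (R3 + R4 = 44.20 Ω) loads node A in parallel with R2.
Effective lower resistance at A: R2 ‖ 44.20 = 15.17 Ω.
V_A = 12.8 × 15.17/(20.4 + 15.17) = 5.459 V.
V_B = V_A × 0.6561 = 3.582 V.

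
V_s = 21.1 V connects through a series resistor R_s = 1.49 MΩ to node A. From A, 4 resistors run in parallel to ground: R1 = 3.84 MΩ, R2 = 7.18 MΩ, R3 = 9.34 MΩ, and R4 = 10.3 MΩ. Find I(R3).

Combine the parallel branches: R_p = (1/3.84 + 1/7.18 + 1/9.34 + 1/10.3)⁻¹ = 1.656 MΩ.
V_A by voltage divider: V_A = 21.1 × 1.656/(1.49 + 1.656) = 11.11 V.
I(R3) = V_A / R3 = 11.11/9.34 = 1.189 µA.

I ≈ 1.19 µA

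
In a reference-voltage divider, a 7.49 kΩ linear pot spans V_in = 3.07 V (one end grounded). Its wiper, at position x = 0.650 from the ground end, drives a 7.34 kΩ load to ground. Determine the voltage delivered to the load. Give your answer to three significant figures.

V_out ≈ 1.62 V

Lower segment x·R_p = 4.869 kΩ; upper segment (1−x)·R_p = 2.621 kΩ.
Lower segment in parallel with the load: 4.869 ‖ 7.34 = 2.927 kΩ.
Loaded-divider output: V_out = 3.07 × 0.5275 = 1.620 V.
(Unloaded: V_out = x·V_in = 2.00 V.)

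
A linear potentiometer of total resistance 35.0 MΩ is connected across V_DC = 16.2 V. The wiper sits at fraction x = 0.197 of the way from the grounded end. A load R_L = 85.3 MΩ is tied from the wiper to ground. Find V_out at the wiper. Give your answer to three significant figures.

V_out ≈ 3.00 V

The pot divides into 28.10 MΩ above the wiper and 6.895 MΩ below.
R_L loads the lower segment: effective lower R = 6.379 MΩ.
Then V_out = V_DC · 6.379/(28.10 + 6.379) = 2.997 V.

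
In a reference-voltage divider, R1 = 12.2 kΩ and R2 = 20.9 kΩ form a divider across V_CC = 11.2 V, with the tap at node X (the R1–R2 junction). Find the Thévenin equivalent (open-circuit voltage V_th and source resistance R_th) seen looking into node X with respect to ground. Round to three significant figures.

V_th is the unloaded tap voltage: V_CC · R2/(R1+R2) = 11.2 × 0.6314 = 7.072 V.
Zeroing V_CC shorts the top of R1 to ground, so R_th = R1 ‖ R2 = 7.703 kΩ.

V_th ≈ 7.07 V, R_th ≈ 7.70 kΩ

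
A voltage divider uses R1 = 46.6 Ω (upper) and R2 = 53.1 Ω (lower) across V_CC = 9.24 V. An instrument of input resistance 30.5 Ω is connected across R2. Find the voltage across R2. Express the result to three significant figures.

V_out ≈ 2.71 V

R2 ‖ R_L = (53.1 × 30.5)/(53.1 + 30.5) = 19.37 Ω.
Voltage divider with the loaded lower leg: V_out = 9.24 × 19.37/(46.6 + 19.37) = 9.24 × 0.2936 = 2.713 V.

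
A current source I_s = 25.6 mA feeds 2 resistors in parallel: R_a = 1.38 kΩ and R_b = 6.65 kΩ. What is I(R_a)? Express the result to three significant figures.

I ≈ 21.2 mA

Two-branch current divider: I_k = I_s · R_other/(R_1 + R_2).
So I = 25.6 × 6.65/8.030 = 21.20 mA.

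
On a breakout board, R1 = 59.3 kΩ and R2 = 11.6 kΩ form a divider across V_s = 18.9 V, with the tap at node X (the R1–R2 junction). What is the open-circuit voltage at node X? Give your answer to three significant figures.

V_th ≈ 3.09 V

With X open, the divider is unloaded: V_th = 18.9 × 11.6/70.90 = 3.092 V.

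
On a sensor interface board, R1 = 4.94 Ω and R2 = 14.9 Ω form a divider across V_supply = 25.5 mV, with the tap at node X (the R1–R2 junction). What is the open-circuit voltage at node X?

With X open, the divider is unloaded: V_th = 25.5 × 14.9/19.84 = 19.15 mV.

V_th ≈ 19.2 mV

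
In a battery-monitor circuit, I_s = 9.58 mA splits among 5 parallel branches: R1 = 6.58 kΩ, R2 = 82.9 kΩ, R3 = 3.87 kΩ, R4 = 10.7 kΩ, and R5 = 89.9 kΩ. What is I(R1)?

I ≈ 2.76 mA

ΣG = 1/6.58 + 1/82.9 + 1/3.87 + 1/10.7 + 1/89.9 = 0.5270.
Current divider: I(R1) = I_s · G_k/ΣG = 9.58 × (0.1520/0.5270) = 9.58 × 0.2884 = 2.763 mA.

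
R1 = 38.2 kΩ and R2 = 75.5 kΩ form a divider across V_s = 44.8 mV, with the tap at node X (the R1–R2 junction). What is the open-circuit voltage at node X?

V_th ≈ 29.7 mV

V_th is the unloaded tap voltage: V_s · R2/(R1+R2) = 44.8 × 0.6640 = 29.75 mV.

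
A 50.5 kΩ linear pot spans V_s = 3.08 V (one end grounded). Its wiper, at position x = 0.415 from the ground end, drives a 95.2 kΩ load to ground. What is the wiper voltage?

The pot divides into 29.54 kΩ above the wiper and 20.96 kΩ below.
R_L loads the lower segment: effective lower R = 17.18 kΩ.
V_out = 3.08 × 17.18/(29.54 + 17.18) = 1.132 V.

V_out ≈ 1.13 V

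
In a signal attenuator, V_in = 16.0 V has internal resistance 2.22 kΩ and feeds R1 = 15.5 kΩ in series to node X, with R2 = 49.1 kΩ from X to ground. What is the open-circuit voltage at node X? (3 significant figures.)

V_th ≈ 11.8 V

R1' = 2.22 + 15.5 = 17.72 kΩ (source resistance + R1).
Open-circuit (no load on X): V_th = V_in · R2/(R1' + R2) = 16.0 × 49.1/(17.72 + 49.1) = 11.76 V.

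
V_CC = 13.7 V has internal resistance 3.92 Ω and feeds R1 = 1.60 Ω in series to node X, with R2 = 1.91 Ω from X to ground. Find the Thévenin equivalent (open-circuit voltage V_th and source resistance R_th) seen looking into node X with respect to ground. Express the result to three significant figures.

R1' = 3.92 + 1.60 = 5.520 Ω (source resistance + R1).
Open-circuit (no load on X): V_th = V_CC · R2/(R1' + R2) = 13.7 × 1.91/(5.520 + 1.91) = 3.522 V.
Zeroing V_CC shorts the top of R1' to ground, so R_th = R1' ‖ R2 = 1.419 Ω.

V_th ≈ 3.52 V, R_th ≈ 1.42 Ω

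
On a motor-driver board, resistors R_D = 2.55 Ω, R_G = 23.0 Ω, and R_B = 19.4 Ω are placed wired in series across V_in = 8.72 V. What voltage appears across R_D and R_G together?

V ≈ 4.96 V

Series total: ΣR = 2.55 + 23.0 + 19.4 = 44.95 Ω.
R_{R_D..R_G} = 2.55 + 23.0 = 25.55 Ω.
Voltage divider: V = V_in · (25.55 / 44.95) = 8.72 × 0.5684 = 4.957 V.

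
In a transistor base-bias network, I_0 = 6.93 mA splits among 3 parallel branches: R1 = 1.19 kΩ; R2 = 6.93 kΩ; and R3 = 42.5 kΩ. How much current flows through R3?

I ≈ 0.162 mA

ΣG = 1/1.19 + 1/6.93 + 1/42.5 = 1.008.
R3 takes the fraction G_k/ΣG = 0.02353/1.008 = 0.02334, so I = 6.93 × 0.02334 = 0.1617 mA.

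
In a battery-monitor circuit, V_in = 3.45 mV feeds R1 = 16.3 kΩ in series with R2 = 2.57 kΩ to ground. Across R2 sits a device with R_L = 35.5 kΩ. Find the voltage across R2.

First combine the lower leg with the load: R2 ‖ R_L = 2.397 kΩ.
Now apply the divider: V_out = 3.45 × 0.1282 = 0.4422 mV.
(Unloaded it would be 0.470 mV; the load pulls it down.)

V_out ≈ 0.442 mV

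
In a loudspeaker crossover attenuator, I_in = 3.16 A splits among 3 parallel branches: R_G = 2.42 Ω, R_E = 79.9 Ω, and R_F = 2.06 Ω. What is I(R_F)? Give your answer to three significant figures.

I ≈ 1.68 A

ΣG = 1/2.42 + 1/79.9 + 1/2.06 = 0.9112.
By the current-divider rule, I = I_in · G_k/ΣG = 3.16 × 0.5328 = 1.684 A.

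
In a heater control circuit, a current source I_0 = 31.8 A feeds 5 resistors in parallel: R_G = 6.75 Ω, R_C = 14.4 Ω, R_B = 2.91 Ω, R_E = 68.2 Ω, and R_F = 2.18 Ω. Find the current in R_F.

I ≈ 14.1 A

Total conductance ΣG = 1/6.75 + 1/14.4 + 1/2.91 + 1/68.2 + 1/2.18 = 1.035 (units of 1/Ω).
Current divider: I(R_F) = I_0 · G_k/ΣG = 31.8 × (0.4587/1.035) = 31.8 × 0.4434 = 14.10 A.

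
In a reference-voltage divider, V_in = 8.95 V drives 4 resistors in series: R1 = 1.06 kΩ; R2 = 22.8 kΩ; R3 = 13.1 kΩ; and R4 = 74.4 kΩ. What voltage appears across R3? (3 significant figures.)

V ≈ 1.05 V

Total series resistance ΣR = 1.06 + 22.8 + 13.1 + 74.4 = 111.4 kΩ.
By the voltage-divider rule, V = 8.95 × 13.10/111.4 = 1.053 V.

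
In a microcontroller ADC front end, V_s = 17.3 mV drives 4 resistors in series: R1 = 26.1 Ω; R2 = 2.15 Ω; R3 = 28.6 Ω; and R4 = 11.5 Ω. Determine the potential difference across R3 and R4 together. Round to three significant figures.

V ≈ 10.1 mV

Series total: ΣR = 26.1 + 2.15 + 28.6 + 11.5 = 68.35 Ω.
R_{R3..R4} = 28.6 + 11.5 = 40.10 Ω.
By the voltage-divider rule, V = 17.3 × 40.10/68.35 = 10.15 mV.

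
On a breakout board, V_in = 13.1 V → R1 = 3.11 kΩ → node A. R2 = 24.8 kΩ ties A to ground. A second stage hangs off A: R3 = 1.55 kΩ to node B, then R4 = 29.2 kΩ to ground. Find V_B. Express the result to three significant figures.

V_B ≈ 10.1 V

The second stage (R3 + R4 = 30.75 kΩ) loads node A in parallel with R2.
Effective lower resistance at A: R2 ‖ 30.75 = 13.73 kΩ.
First divider: V_A = V_in · 13.73/(3.11 + 13.73) = 10.68 V.
Then the unloaded second divider: V_B = V_A × R4/(R3+R4) = 10.68 × 0.9496 = 10.14 V.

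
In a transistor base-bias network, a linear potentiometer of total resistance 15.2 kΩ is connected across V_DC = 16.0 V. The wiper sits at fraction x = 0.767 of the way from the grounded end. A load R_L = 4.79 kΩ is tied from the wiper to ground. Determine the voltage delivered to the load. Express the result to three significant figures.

V_out ≈ 7.83 V

The pot divides into 3.542 kΩ above the wiper and 11.66 kΩ below.
R_L loads the lower segment: effective lower R = 3.395 kΩ.
Then V_out = V_DC · 3.395/(3.542 + 3.395) = 7.831 V.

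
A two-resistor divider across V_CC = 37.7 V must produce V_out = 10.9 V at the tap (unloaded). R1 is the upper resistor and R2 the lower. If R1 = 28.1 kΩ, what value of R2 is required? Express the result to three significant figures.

The divider ratio is R2/(R1+R2) = 10.9/37.7 = 0.2891.
Rearranging, R2 = R1·k/(1−k) = 28.1 × 0.4067 = 11.43 kΩ.

R2 ≈ 11.4 kΩ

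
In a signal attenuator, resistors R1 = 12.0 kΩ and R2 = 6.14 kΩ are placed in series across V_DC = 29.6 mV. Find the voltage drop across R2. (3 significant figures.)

V ≈ 10.0 mV

Series total: ΣR = 12.0 + 6.14 = 18.14 kΩ.
By the voltage-divider rule, V = 29.6 × 6.140/18.14 = 10.02 mV.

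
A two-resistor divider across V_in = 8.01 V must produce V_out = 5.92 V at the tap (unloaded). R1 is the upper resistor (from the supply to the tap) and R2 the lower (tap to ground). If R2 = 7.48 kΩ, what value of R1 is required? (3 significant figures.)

R1 ≈ 2.64 kΩ

The divider ratio is R2/(R1+R2) = 5.92/8.01 = 0.7391.
Rearranging, R1 = R2·(1−k)/k = 7.48 × 0.3530 = 2.641 kΩ.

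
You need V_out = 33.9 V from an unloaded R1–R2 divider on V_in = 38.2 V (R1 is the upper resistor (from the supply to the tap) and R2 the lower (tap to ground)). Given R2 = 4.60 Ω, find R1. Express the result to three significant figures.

R1 ≈ 0.583 Ω

Required fraction k = V_out/V_in = 0.8874.
So R1 = R2 · (V_in/V_out − 1) = 4.60 × (38.2/33.9 − 1) = 4.60 × 0.1268 = 0.5835 Ω.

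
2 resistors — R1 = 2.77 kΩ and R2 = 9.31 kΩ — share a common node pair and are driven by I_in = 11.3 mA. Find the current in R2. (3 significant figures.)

For two parallel branches, I_k = I_in · (other R)/(sum of R).
So I = 11.3 × 2.77/12.08 = 2.591 mA.

I ≈ 2.59 mA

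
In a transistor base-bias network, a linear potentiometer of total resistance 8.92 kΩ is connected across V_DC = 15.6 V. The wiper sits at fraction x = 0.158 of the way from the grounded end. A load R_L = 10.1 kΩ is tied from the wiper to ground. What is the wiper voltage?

V_out ≈ 2.21 V

Split the track: R_lower = x·R_p = 1.409 kΩ, R_upper = (1−x)·R_p = 7.511 kΩ.
Lower segment in parallel with the load: 1.409 ‖ 10.1 = 1.237 kΩ.
Loaded-divider output: V_out = 15.6 × 0.1414 = 2.206 V.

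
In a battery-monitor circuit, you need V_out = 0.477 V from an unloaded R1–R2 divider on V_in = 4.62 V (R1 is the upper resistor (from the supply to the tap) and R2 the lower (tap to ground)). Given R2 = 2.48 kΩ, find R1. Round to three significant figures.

V_out/V_in = R2/(R1+R2) = 0.1032.
So R1 = R2 · (V_in/V_out − 1) = 2.48 × (4.62/0.477 − 1) = 2.48 × 8.686 = 21.54 kΩ.

R1 ≈ 21.5 kΩ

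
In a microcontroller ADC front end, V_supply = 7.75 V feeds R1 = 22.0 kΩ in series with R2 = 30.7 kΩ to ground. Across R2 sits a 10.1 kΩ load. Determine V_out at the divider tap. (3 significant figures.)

V_out ≈ 1.99 V

First combine the lower leg with the load: R2 ‖ R_L = 7.600 kΩ.
Then V_out = V_supply · R2'/(R1 + R2') = 7.75 × 7.600/29.60 = 1.990 V.
(Unloaded it would be 4.51 V; the load pulls it down.)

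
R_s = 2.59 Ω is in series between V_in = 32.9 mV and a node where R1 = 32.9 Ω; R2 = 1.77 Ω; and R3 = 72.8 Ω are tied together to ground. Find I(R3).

I ≈ 0.175 mA

Parallel bank: R_p = 1/(1/32.9 + 1/1.77 + 1/72.8) = 1.642 Ω.
V_A = 32.9 × 1.642/4.232 = 12.76 mV.
Branch current I = V_A/R3 = 12.76/72.8 = 0.1753 mA.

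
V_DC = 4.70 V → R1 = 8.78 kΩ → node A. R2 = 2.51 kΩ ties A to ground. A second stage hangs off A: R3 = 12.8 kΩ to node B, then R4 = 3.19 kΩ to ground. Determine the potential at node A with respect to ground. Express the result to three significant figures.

V_A ≈ 0.931 V

Node A sees R2 in parallel with the series input of stage 2, R3 + R4 = 15.99 kΩ.
Effective lower resistance at A: R2 ‖ 15.99 = 2.169 kΩ.
First divider: V_A = V_DC · 2.169/(8.78 + 2.169) = 0.9312 V.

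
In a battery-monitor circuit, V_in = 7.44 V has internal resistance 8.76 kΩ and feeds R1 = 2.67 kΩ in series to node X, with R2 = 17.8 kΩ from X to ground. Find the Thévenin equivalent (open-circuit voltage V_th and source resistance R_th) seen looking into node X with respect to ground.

V_th ≈ 4.53 V, R_th ≈ 6.96 kΩ

R1' = 8.76 + 2.67 = 11.43 kΩ (source resistance + R1).
V_th is the unloaded tap voltage: V_in · R2/(R1'+R2) = 7.44 × 0.6090 = 4.531 V.
Zeroing V_in shorts the top of R1' to ground, so R_th = R1' ‖ R2 = 6.960 kΩ.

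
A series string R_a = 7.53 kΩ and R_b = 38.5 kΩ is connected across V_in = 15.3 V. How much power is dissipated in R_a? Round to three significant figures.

P ≈ 0.832 mW

The common current is I = 15.3/46.03 = 0.3324 mA.
P = I²R = 0.1105 × 7.53 = 0.8319 mW.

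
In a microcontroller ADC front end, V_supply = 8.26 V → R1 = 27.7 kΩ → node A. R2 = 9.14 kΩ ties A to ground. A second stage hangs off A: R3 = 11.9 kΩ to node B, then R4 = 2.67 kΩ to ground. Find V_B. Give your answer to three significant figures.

V_B ≈ 0.255 V

Node A sees R2 in parallel with the series input of stage 2, R3 + R4 = 14.57 kΩ.
R2 ‖ (R3+R4) = 5.617 kΩ.
First divider: V_A = V_supply · 5.617/(27.7 + 5.617) = 1.392 V.
Then the unloaded second divider: V_B = V_A × R4/(R3+R4) = 1.392 × 0.1833 = 0.2552 V.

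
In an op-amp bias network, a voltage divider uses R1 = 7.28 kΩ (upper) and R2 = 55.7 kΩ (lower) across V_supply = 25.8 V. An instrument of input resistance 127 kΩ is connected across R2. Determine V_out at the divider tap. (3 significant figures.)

The load sits in parallel with R2, giving an effective lower resistance R2' = R2·R_L/(R2+R_L) = 38.72 kΩ.
Voltage divider with the loaded lower leg: V_out = 25.8 × 38.72/(7.28 + 38.72) = 25.8 × 0.8417 = 21.72 V.

V_out ≈ 21.7 V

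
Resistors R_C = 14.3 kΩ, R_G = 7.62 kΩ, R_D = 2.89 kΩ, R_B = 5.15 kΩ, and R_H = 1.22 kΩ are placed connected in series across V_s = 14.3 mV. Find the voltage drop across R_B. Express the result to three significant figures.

V ≈ 2.36 mV

Series total: ΣR = 14.3 + 7.62 + 2.89 + 5.15 + 1.22 = 31.18 kΩ.
By the voltage-divider rule, V = 14.3 × 5.150/31.18 = 2.362 mV.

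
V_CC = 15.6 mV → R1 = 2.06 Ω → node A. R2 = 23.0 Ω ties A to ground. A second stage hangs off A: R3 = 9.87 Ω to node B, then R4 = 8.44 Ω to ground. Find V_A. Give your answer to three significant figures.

The second stage (R3 + R4 = 18.31 Ω) loads node A in parallel with R2.
R2 ‖ (R3+R4) = 10.19 Ω.
So V_A = 15.6 × 0.8319 = 12.98 mV.

V_A ≈ 13.0 mV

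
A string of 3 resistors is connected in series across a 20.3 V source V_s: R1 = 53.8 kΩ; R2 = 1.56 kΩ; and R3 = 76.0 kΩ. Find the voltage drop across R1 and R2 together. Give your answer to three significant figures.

Series total: ΣR = 53.8 + 1.56 + 76.0 = 131.4 kΩ.
R_{R1..R2} = 53.8 + 1.56 = 55.36 kΩ.
Voltage divider: V = V_s · (55.36 / 131.4) = 20.3 × 0.4214 = 8.555 V.

V ≈ 8.56 V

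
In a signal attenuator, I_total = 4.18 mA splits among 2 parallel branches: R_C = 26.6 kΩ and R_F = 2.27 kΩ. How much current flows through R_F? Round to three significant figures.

I ≈ 3.85 mA

For two parallel branches, I_k = I_total · (other R)/(sum of R).
So I = 4.18 × 26.6/28.87 = 3.851 mA.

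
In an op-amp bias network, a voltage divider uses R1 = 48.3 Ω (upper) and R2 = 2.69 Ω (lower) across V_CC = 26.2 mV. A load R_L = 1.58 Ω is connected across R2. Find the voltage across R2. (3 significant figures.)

The load sits in parallel with R2, giving an effective lower resistance R2' = R2·R_L/(R2+R_L) = 0.9954 Ω.
Now apply the divider: V_out = 26.2 × 0.02019 = 0.5290 mV.

V_out ≈ 0.529 mV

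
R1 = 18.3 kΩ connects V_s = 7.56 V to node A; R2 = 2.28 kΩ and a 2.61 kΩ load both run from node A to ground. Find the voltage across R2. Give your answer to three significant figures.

V_out ≈ 0.471 V

First combine the lower leg with the load: R2 ‖ R_L = 1.217 kΩ.
Then V_out = V_s · R2'/(R1 + R2') = 7.56 × 1.217/19.52 = 0.4714 V.
(Unloaded it would be 0.838 V; the load pulls it down.)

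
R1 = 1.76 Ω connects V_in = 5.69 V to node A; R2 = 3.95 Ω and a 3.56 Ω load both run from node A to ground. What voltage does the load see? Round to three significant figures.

V_out ≈ 2.93 V

First combine the lower leg with the load: R2 ‖ R_L = 1.872 Ω.
Now apply the divider: V_out = 5.69 × 0.5155 = 2.933 V.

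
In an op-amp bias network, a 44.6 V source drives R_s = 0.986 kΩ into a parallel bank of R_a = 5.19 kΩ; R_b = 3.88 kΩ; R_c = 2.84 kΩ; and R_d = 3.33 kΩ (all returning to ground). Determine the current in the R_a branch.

I ≈ 4.12 mA

Combine the parallel branches: R_p = (1/5.19 + 1/3.88 + 1/2.84 + 1/3.33)⁻¹ = 0.9068 kΩ.
V_A by voltage divider: V_A = 44.6 × 0.9068/(0.986 + 0.9068) = 21.37 V.
Branch current I = V_A/R_a = 21.37/5.19 = 4.117 mA.
(Check via current divider: I_total = 23.56 mA; share G_k/ΣG = 0.1747 → same result.)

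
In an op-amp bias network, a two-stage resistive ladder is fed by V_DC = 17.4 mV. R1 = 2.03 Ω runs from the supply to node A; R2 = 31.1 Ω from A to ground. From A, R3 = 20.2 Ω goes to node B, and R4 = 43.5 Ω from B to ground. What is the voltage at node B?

V_B ≈ 10.8 mV

Looking into the second stage from A: R3 + R4 = 63.70 Ω appears in parallel with R2.
R2 ‖ (R3+R4) = 20.90 Ω.
So V_A = 17.4 × 0.9115 = 15.86 mV.
Then the unloaded second divider: V_B = V_A × R4/(R3+R4) = 15.86 × 0.6829 = 10.83 mV.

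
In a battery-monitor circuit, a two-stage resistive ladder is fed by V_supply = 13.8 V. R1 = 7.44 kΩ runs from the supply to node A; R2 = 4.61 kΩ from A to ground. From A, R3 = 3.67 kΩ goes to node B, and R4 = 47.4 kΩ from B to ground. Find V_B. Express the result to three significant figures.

V_B ≈ 4.64 V

Node A sees R2 in parallel with the series input of stage 2, R3 + R4 = 51.07 kΩ.
Effective lower resistance at A: R2 ‖ 51.07 = 4.228 kΩ.
So V_A = 13.8 × 0.3624 = 5.001 V.
Then the unloaded second divider: V_B = V_A × R4/(R3+R4) = 5.001 × 0.9281 = 4.641 V.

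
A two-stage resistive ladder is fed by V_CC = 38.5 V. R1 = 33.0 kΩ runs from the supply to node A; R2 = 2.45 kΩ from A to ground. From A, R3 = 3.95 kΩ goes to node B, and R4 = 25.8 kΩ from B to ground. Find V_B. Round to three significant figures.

V_B ≈ 2.14 V

Looking into the second stage from A: R3 + R4 = 29.75 kΩ appears in parallel with R2.
Effective lower resistance at A: R2 ‖ 29.75 = 2.264 kΩ.
First divider: V_A = V_CC · 2.264/(33.0 + 2.264) = 2.471 V.
V_B = V_A × 0.8672 = 2.143 V.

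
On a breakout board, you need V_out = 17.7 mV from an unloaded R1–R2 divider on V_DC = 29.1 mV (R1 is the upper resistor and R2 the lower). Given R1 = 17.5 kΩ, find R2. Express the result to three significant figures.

The divider ratio is R2/(R1+R2) = 17.7/29.1 = 0.6082.
So R2 = R1 · V_out/(V_DC − V_out) = 17.5 × 17.7/(29.1 − 17.7) = 17.5 × 1.553 = 27.17 kΩ.

R2 ≈ 27.2 kΩ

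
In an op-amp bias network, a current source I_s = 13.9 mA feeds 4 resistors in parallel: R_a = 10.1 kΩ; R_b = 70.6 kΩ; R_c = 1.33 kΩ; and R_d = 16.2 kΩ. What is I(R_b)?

ΣG = 1/10.1 + 1/70.6 + 1/1.33 + 1/16.2 = 0.9268.
R_b takes the fraction G_k/ΣG = 0.01416/0.9268 = 0.01528, so I = 13.9 × 0.01528 = 0.2124 mA.

I ≈ 0.212 mA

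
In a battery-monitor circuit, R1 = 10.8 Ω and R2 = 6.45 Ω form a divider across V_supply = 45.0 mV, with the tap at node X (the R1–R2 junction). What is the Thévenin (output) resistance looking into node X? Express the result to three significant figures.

With V_supply suppressed (replaced by a short), R_th = R1 ‖ R2 = (10.80 × 6.45)/(10.80 + 6.45) = 4.038 Ω.

R_th ≈ 4.04 Ω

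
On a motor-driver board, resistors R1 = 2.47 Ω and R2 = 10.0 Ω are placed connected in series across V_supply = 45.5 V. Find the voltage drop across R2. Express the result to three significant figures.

V ≈ 36.5 V

Series total: ΣR = 2.47 + 10.0 = 12.47 Ω.
By the voltage-divider rule, V = 45.5 × 10.00/12.47 = 36.49 V.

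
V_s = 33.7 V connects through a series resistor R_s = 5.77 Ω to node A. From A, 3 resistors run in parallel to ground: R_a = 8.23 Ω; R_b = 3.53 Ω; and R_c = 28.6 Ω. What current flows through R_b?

I ≈ 2.70 A

Parallel bank: R_p = 1/(1/8.23 + 1/3.53 + 1/28.6) = 2.274 Ω.
Node voltage V_A = V_s · R_p/(R_s + R_p) = 33.7 × 0.2827 = 9.527 V.
I(R_b) = V_A / R_b = 9.527/3.53 = 2.699 A.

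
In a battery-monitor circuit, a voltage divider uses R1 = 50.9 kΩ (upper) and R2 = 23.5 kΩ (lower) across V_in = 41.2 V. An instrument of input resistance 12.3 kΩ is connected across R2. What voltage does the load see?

V_out ≈ 5.64 V

First combine the lower leg with the load: R2 ‖ R_L = 8.074 kΩ.
Voltage divider with the loaded lower leg: V_out = 41.2 × 8.074/(50.9 + 8.074) = 41.2 × 0.1369 = 5.641 V.
(Unloaded it would be 13.0 V; the load pulls it down.)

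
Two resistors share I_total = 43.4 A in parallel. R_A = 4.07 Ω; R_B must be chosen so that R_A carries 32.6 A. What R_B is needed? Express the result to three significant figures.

In a two-way split, I_A/I_total = R_B/(R_A + R_B).
With f = 0.7512, R_B = R_A · f/(1−f) = 4.07 × 3.019 = 12.29 Ω.

R_B ≈ 12.3 Ω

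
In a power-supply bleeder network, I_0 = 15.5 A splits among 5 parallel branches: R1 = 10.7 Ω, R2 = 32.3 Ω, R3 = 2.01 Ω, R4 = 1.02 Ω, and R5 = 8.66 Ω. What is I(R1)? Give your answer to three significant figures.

Total conductance ΣG = 1/10.7 + 1/32.3 + 1/2.01 + 1/1.02 + 1/8.66 = 1.718 (units of 1/Ω).
Current divider: I(R1) = I_0 · G_k/ΣG = 15.5 × (0.09346/1.718) = 15.5 × 0.05441 = 0.8433 A.

I ≈ 0.843 A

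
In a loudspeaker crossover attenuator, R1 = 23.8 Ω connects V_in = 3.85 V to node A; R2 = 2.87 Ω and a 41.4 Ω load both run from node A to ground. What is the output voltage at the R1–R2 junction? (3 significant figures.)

V_out ≈ 0.390 V

The load sits in parallel with R2, giving an effective lower resistance R2' = R2·R_L/(R2+R_L) = 2.684 Ω.
Then V_out = V_in · R2'/(R1 + R2') = 3.85 × 2.684/26.48 = 0.3902 V.
(Unloaded it would be 0.414 V; the load pulls it down.)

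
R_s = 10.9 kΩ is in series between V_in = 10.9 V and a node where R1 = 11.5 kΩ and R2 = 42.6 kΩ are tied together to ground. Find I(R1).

Parallel bank: R_p = 1/(1/11.5 + 1/42.6) = 9.055 kΩ.
V_A by voltage divider: V_A = 10.9 × 9.055/(10.9 + 9.055) = 4.946 V.
I(R1) = V_A / R1 = 4.946/11.5 = 0.4301 mA.

I ≈ 0.430 mA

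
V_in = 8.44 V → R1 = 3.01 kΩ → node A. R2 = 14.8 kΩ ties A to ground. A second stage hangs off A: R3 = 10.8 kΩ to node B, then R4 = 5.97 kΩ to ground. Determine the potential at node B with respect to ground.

Node A sees R2 in parallel with the series input of stage 2, R3 + R4 = 16.77 kΩ.
Effective lower resistance at A: R2 ‖ 16.77 = 7.862 kΩ.
V_A = 8.44 × 7.862/(3.01 + 7.862) = 6.103 V.
Then the unloaded second divider: V_B = V_A × R4/(R3+R4) = 6.103 × 0.3560 = 2.173 V.

V_B ≈ 2.17 V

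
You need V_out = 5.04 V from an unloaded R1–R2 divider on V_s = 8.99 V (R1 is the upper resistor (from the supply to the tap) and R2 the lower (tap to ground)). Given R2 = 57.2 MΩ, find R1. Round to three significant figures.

Required fraction k = V_out/V_s = 0.5606.
R1 = R2·(1/k − 1) = 57.2 × 0.7837 = 44.83 MΩ.

R1 ≈ 44.8 MΩ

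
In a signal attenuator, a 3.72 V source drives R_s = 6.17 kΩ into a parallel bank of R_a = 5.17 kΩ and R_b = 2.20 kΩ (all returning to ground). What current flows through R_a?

I ≈ 0.144 mA

Parallel bank: R_p = 1/(1/5.17 + 1/2.20) = 1.543 kΩ.
V_A = 3.72 × 1.543/7.713 = 0.7443 V.
Branch current I = V_A/R_a = 0.7443/5.17 = 0.1440 mA.
(Check via current divider: I_total = 0.4823 mA; share G_k/ΣG = 0.2985 → same result.)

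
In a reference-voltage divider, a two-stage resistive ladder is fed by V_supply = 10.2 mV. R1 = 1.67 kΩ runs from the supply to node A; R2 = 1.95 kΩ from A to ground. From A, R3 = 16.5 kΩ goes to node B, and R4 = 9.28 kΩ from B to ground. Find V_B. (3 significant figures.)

V_B ≈ 1.91 mV

The second stage (R3 + R4 = 25.78 kΩ) loads node A in parallel with R2.
R2 ‖ (R3+R4) = 1.813 kΩ.
V_A = 10.2 × 1.813/(1.67 + 1.813) = 5.309 mV.
Then the unloaded second divider: V_B = V_A × R4/(R3+R4) = 5.309 × 0.3600 = 1.911 mV.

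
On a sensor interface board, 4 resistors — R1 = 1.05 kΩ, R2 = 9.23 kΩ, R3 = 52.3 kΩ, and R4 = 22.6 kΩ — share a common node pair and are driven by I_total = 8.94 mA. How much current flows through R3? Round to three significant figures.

ΣG = 1/1.05 + 1/9.23 + 1/52.3 + 1/22.6 = 1.124.
R3 takes the fraction G_k/ΣG = 0.01912/1.124 = 0.01701, so I = 8.94 × 0.01701 = 0.1521 mA.

I ≈ 0.152 mA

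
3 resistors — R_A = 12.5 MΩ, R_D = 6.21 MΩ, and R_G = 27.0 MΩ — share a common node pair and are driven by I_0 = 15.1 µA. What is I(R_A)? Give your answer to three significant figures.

Total conductance ΣG = 1/12.5 + 1/6.21 + 1/27.0 = 0.2781 (units of 1/MΩ).
Current divider: I(R_A) = I_0 · G_k/ΣG = 15.1 × (0.08000/0.2781) = 15.1 × 0.2877 = 4.344 µA.

I ≈ 4.34 µA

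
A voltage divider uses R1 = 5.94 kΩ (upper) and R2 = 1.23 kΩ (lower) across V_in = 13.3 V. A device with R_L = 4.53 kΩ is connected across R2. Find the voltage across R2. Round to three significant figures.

R2 ‖ R_L = (1.23 × 4.53)/(1.23 + 4.53) = 0.9673 kΩ.
Then V_out = V_in · R2'/(R1 + R2') = 13.3 × 0.9673/6.907 = 1.863 V.

V_out ≈ 1.86 V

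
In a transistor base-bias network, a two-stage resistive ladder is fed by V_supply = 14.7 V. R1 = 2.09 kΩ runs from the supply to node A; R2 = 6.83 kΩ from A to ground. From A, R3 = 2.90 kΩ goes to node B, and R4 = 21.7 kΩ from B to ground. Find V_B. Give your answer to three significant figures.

The second stage (R3 + R4 = 24.60 kΩ) loads node A in parallel with R2.
R2 ‖ (R3+R4) = 5.346 kΩ.
So V_A = 14.7 × 0.7189 = 10.57 V.
V_B = V_A × 0.8821 = 9.322 V.

V_B ≈ 9.32 V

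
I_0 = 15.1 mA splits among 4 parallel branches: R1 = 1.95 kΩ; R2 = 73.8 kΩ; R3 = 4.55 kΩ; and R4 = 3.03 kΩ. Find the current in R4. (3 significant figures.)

I ≈ 4.63 mA

Total conductance ΣG = 1/1.95 + 1/73.8 + 1/4.55 + 1/3.03 = 1.076 (units of 1/kΩ).
By the current-divider rule, I = I_0 · G_k/ΣG = 15.1 × 0.3067 = 4.631 mA.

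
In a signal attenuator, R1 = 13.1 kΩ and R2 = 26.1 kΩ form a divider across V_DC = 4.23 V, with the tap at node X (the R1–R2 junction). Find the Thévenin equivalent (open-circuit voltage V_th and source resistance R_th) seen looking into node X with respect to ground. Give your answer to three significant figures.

V_th ≈ 2.82 V, R_th ≈ 8.72 kΩ

With X open, the divider is unloaded: V_th = 4.23 × 26.1/39.20 = 2.816 V.
Zeroing V_DC shorts the top of R1 to ground, so R_th = R1 ‖ R2 = 8.722 kΩ.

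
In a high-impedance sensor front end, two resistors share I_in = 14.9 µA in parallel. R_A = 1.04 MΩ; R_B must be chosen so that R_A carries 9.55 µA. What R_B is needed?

R_B ≈ 1.86 MΩ

Two-branch current divider: I_A = I_in · R_B/(R_A + R_B).
With f = 0.6409, R_B = R_A · f/(1−f) = 1.04 × 1.785 = 1.856 MΩ.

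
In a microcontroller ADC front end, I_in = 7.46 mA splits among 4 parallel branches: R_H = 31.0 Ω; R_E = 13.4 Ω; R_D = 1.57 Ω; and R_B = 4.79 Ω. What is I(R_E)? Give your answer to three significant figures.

I ≈ 0.584 mA

Total conductance ΣG = 1/31.0 + 1/13.4 + 1/1.57 + 1/4.79 = 0.9526 (units of 1/Ω).
By the current-divider rule, I = I_in · G_k/ΣG = 7.46 × 0.07834 = 0.5844 mA.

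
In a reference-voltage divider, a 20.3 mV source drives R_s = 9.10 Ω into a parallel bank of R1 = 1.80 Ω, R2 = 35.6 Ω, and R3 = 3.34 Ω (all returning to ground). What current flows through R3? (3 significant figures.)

I ≈ 0.673 mA

Combine the parallel branches: R_p = (1/1.80 + 1/35.6 + 1/3.34)⁻¹ = 1.132 Ω.
Node voltage V_A = V_in · R_p/(R_s + R_p) = 20.3 × 0.1107 = 2.247 mV.
I(R3) = V_A / R3 = 2.247/3.34 = 0.6726 mA.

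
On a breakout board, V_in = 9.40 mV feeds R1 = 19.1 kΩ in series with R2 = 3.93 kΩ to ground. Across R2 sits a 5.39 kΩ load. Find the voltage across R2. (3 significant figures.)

V_out ≈ 1.00 mV

R2 ‖ R_L = (3.93 × 5.39)/(3.93 + 5.39) = 2.273 kΩ.
Then V_out = V_in · R2'/(R1 + R2') = 9.40 × 2.273/21.37 = 0.9996 mV.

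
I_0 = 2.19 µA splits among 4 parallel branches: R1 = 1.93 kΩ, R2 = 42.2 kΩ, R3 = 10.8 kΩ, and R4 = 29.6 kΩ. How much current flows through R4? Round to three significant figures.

I ≈ 0.111 µA

Total conductance ΣG = 1/1.93 + 1/42.2 + 1/10.8 + 1/29.6 = 0.6682 (units of 1/kΩ).
Current divider: I(R4) = I_0 · G_k/ΣG = 2.19 × (0.03378/0.6682) = 2.19 × 0.05056 = 0.1107 µA.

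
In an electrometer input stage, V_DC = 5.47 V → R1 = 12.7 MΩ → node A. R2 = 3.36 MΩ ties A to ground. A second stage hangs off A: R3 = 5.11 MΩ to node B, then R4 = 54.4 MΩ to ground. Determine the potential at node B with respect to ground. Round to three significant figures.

V_B ≈ 1.00 V

The second stage (R3 + R4 = 59.51 MΩ) loads node A in parallel with R2.
Effective lower resistance at A: R2 ‖ 59.51 = 3.180 MΩ.
So V_A = 5.47 × 0.2003 = 1.095 V.
Then the unloaded second divider: V_B = V_A × R4/(R3+R4) = 1.095 × 0.9141 = 1.001 V.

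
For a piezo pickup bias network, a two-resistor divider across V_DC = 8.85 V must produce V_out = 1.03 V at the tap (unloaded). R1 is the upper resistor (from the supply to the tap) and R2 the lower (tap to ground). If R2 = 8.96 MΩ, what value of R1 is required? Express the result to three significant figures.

Required fraction k = V_out/V_DC = 0.1164.
R1 = R2·(1/k − 1) = 8.96 × 7.592 = 68.03 MΩ.

R1 ≈ 68.0 MΩ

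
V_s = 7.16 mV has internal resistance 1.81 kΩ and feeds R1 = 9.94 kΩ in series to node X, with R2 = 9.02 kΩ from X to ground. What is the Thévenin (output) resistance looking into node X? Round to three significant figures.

R1' = 1.81 + 9.94 = 11.75 kΩ (source resistance + R1).
With V_s suppressed (replaced by a short), R_th = R1' ‖ R2 = (11.75 × 9.02)/(11.75 + 9.02) = 5.103 kΩ.

R_th ≈ 5.10 kΩ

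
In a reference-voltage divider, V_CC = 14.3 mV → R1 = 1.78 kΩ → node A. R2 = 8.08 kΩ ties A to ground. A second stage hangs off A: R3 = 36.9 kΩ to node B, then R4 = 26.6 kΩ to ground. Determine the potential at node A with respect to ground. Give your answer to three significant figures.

The second stage (R3 + R4 = 63.50 kΩ) loads node A in parallel with R2.
R2 ‖ (R3+R4) = 7.168 kΩ.
So V_A = 14.3 × 0.8011 = 11.46 mV.

V_A ≈ 11.5 mV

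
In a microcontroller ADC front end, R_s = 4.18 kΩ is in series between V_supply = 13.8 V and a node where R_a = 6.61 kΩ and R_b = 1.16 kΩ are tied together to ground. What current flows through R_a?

I ≈ 0.399 mA

Combine the parallel branches: R_p = (1/6.61 + 1/1.16)⁻¹ = 0.9868 kΩ.
V_A = 13.8 × 0.9868/5.167 = 2.636 V.
Branch current I = V_A/R_a = 2.636/6.61 = 0.3987 mA.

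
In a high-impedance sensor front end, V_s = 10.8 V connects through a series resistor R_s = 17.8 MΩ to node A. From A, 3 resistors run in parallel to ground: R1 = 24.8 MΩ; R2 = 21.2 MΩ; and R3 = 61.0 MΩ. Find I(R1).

I ≈ 0.153 µA

Combine the parallel branches: R_p = (1/24.8 + 1/21.2 + 1/61.0)⁻¹ = 9.626 MΩ.
Node voltage V_A = V_s · R_p/(R_s + R_p) = 10.8 × 0.3510 = 3.791 V.
Branch current I = V_A/R1 = 3.791/24.8 = 0.1528 µA.
(Equivalently: I_total = 0.3938 µA, then current-divider fraction G_k/ΣG = 0.3881.)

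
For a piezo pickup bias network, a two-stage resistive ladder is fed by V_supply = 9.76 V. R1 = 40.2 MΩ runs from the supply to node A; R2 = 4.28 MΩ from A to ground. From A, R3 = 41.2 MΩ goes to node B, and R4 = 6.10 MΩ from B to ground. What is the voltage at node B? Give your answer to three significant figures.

V_B ≈ 0.112 V

The second stage (R3 + R4 = 47.30 MΩ) loads node A in parallel with R2.
Effective lower resistance at A: R2 ‖ 47.30 = 3.925 MΩ.
First divider: V_A = V_supply · 3.925/(40.2 + 3.925) = 0.8681 V.
Then the unloaded second divider: V_B = V_A × R4/(R3+R4) = 0.8681 × 0.1290 = 0.1120 V.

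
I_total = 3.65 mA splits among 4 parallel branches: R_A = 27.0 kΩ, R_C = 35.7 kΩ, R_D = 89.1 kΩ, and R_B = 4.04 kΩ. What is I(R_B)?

I ≈ 2.79 mA

ΣG = 1/27.0 + 1/35.7 + 1/89.1 + 1/4.04 = 0.3238.
Current divider: I(R_B) = I_total · G_k/ΣG = 3.65 × (0.2475/0.3238) = 3.65 × 0.7644 = 2.790 mA.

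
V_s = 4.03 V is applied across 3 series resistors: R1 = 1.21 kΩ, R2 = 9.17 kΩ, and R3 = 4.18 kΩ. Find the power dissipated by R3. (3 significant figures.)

P ≈ 0.320 mW

The common current is I = 4.03/14.56 = 0.2768 mA.
P(R3) = I²·R3 = (0.2768)² × 4.18 = 0.3202 mW.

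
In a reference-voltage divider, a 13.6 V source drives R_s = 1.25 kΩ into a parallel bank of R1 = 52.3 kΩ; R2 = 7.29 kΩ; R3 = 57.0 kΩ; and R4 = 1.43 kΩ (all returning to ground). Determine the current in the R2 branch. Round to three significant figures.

Equivalent of the parallel group: R_p = 1.145 kΩ.
V_A = 13.6 × 1.145/2.395 = 6.503 V.
I(R2) = V_A / R2 = 6.503/7.29 = 0.8920 mA.

I ≈ 0.892 mA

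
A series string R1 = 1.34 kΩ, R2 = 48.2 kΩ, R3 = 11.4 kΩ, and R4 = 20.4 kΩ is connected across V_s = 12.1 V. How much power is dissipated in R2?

Series current I = V_s/ΣR = 12.1/81.34 = 0.1488 mA.
V(R2) = I·R = 7.170 V; P = V·I = 7.170 × 0.1488 = 1.067 mW.

P ≈ 1.07 mW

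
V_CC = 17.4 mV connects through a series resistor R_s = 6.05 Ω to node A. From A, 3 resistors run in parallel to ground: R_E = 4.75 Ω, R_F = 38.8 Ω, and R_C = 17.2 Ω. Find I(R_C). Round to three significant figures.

I ≈ 0.364 mA

Equivalent of the parallel group: R_p = 3.396 Ω.
V_A = 17.4 × 3.396/9.446 = 6.256 mV.
I(R_C) = V_A / R_C = 6.256/17.2 = 0.3637 mA.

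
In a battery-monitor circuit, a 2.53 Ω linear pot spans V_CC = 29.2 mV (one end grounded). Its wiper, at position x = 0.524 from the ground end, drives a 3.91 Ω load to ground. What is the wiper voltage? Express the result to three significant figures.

V_out ≈ 13.2 mV

The pot divides into 1.204 Ω above the wiper and 1.326 Ω below.
R_L loads the lower segment: effective lower R = 0.9900 Ω.
Loaded-divider output: V_out = 29.2 × 0.4512 = 13.17 mV.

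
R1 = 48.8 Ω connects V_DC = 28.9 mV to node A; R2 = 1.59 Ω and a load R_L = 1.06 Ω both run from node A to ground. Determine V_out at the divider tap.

V_out ≈ 0.372 mV

First combine the lower leg with the load: R2 ‖ R_L = 0.6360 Ω.
Voltage divider with the loaded lower leg: V_out = 28.9 × 0.6360/(48.8 + 0.6360) = 28.9 × 0.01287 = 0.3718 mV.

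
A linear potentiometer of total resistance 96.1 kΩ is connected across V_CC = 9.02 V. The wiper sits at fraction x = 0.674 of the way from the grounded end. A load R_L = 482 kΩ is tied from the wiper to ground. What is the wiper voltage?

Lower segment x·R_p = 64.77 kΩ; upper segment (1−x)·R_p = 31.33 kΩ.
(x·R_p) ‖ R_L = 57.10 kΩ.
Loaded-divider output: V_out = 9.02 × 0.6457 = 5.824 V.

V_out ≈ 5.82 V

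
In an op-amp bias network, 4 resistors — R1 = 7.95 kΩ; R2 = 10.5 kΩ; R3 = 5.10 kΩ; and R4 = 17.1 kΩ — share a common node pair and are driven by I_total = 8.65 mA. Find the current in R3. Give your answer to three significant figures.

Total conductance ΣG = 1/7.95 + 1/10.5 + 1/5.10 + 1/17.1 = 0.4756 (units of 1/kΩ).
Current divider: I(R3) = I_total · G_k/ΣG = 8.65 × (0.1961/0.4756) = 8.65 × 0.4123 = 3.566 mA.

I ≈ 3.57 mA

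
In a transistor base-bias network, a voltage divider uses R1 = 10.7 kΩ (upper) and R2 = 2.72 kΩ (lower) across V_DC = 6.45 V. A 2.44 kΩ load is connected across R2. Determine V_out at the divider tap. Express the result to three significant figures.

The load sits in parallel with R2, giving an effective lower resistance R2' = R2·R_L/(R2+R_L) = 1.286 kΩ.
Now apply the divider: V_out = 6.45 × 0.1073 = 0.6921 V.
(Unloaded it would be 1.31 V; the load pulls it down.)

V_out ≈ 0.692 V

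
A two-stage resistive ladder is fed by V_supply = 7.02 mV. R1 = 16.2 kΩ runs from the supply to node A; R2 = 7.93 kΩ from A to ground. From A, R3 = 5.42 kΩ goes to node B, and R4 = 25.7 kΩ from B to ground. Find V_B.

Looking into the second stage from A: R3 + R4 = 31.12 kΩ appears in parallel with R2.
Effective lower resistance at A: R2 ‖ 31.12 = 6.320 kΩ.
First divider: V_A = V_supply · 6.320/(16.2 + 6.320) = 1.970 mV.
Stage 2 is unloaded, so V_B = V_A · R4/(R3+R4) = 1.970 × 25.7/31.12 = 1.627 mV.

V_B ≈ 1.63 mV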